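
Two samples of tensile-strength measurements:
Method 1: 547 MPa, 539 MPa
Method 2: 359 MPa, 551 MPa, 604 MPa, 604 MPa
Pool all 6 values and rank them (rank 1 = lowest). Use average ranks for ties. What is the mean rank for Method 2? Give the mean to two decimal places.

4.00

Sorted (ascending): 359, 539, 547, 551, 604, 604
The 2 values of 604 occupy positions 5–6 → average rank (5+6)/2 = 5.5.
Method 2 values → pooled ranks: 359→1, 551→4, 604→5.5, 604→5.5
Mean rank = (1 + 4 + 5.5 + 5.5) / 4 = 4.00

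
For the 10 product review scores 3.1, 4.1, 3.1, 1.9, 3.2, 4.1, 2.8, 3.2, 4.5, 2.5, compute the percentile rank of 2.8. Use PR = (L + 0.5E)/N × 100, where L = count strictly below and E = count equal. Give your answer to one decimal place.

N = 10.
Strictly below 2.8: 2. Equal to 2.8: 1.
PR = (2 + 0.5·1)/10 × 100 = 25.0

25.0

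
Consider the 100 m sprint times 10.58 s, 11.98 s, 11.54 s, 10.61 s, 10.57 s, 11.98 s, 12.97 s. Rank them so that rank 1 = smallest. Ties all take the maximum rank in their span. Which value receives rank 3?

Sorted (ascending): 10.57, 10.58, 10.61, 11.54, 11.98, 11.98, 12.97
The 2 values of 11.98 occupy positions 5–6 → each gets rank 6.
Rank 3 → value 10.61.

10.61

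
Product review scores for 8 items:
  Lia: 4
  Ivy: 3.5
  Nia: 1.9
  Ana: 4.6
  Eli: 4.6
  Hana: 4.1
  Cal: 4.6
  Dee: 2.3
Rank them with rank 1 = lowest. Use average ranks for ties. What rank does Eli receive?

7

Sorted (ascending): 1.9, 2.3, 3.5, 4, 4.1, 4.6, 4.6, 4.6
The 3 values of 4.6 occupy positions 6–8 → average rank 7.
Eli has value 4.6 → rank 7.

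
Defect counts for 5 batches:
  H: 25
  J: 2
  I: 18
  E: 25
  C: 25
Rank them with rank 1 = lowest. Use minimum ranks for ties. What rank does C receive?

3

Sorted (ascending): 2, 18, 25, 25, 25
The 3 values of 25 occupy positions 3–5 → each gets rank 3.
C has value 25 → rank 3.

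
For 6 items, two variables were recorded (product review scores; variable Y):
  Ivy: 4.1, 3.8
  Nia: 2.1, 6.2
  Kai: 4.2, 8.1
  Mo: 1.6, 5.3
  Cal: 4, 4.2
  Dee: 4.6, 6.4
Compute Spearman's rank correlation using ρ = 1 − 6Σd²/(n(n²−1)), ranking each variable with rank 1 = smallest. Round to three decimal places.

0.429

Ranks of variable 1: 4, 2, 5, 1, 3, 6
Ranks of variable 2: 1, 4, 6, 3, 2, 5
d = r₁ − r₂: 3, -2, -1, -2, 1, 1
d²: 9, 4, 1, 4, 1, 1; Σd² = 20
ρ = 1 − 6·20/(6·35) = 1 − 120/210 = 0.429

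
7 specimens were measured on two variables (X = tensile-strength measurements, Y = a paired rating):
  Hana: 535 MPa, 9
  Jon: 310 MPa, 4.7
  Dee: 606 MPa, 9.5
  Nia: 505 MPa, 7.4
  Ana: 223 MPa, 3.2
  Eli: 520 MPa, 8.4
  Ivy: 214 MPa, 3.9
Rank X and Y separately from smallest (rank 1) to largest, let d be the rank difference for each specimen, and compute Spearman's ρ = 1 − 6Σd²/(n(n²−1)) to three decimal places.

0.964

Ranks of variable 1: 6, 3, 7, 4, 2, 5, 1
Ranks of variable 2: 6, 3, 7, 4, 1, 5, 2
d = r₁ − r₂: 0, 0, 0, 0, 1, 0, -1
d²: 0, 0, 0, 0, 1, 0, 1; Σd² = 2
ρ = 1 − 6·2/(7·48) = 1 − 12/336 = 0.964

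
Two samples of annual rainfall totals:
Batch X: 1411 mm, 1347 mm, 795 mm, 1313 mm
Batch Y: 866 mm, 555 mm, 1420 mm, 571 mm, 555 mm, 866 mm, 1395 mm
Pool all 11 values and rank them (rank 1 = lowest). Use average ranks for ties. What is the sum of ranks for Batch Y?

Sorted (ascending): 555, 555, 571, 795, 866, 866, 1313, 1347, 1395, 1411, 1420
The 2 values of 555 occupy positions 1–2 → average rank (1+2)/2 = 1.5.
The 2 values of 866 occupy positions 5–6 → average rank (5+6)/2 = 5.5.
Batch Y values → pooled ranks: 866→5.5, 555→1.5, 1420→11, 571→3, 555→1.5, 866→5.5, 1395→9
Rank sum = 5.5 + 1.5 + 11 + 3 + 1.5 + 5.5 + 9 = 37

37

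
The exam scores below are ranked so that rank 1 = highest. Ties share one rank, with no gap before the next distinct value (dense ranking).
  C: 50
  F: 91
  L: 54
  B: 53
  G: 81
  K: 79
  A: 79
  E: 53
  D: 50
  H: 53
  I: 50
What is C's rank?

6

Sorted (descending): 91, 81, 79, 79, 54, 53, 53, 53, 50, 50, 50
The 2 values of 79 share dense rank 3.
The 3 values of 53 share dense rank 5.
The 3 values of 50 share dense rank 6.
Remaining distinct values take the next consecutive integers.
C has value 50 → rank 6.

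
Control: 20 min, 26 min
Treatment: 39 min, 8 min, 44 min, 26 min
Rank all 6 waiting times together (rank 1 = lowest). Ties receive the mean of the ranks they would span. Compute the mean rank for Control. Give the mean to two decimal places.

2.75

Sorted (ascending): 8, 20, 26, 26, 39, 44
The 2 values of 26 occupy positions 3–4 → average rank (3+4)/2 = 3.5.
Control values → pooled ranks: 20→2, 26→3.5
Mean rank = (2 + 3.5) / 2 = 2.75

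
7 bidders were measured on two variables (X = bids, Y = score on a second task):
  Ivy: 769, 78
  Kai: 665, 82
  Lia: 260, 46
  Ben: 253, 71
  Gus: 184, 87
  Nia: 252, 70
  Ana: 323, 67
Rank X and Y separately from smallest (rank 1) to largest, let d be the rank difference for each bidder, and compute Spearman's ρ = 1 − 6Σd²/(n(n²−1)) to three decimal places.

-0.071

Ranks of variable 1: 7, 6, 4, 3, 1, 2, 5
Ranks of variable 2: 5, 6, 1, 4, 7, 3, 2
d = r₁ − r₂: 2, 0, 3, -1, -6, -1, 3
d²: 4, 0, 9, 1, 36, 1, 9; Σd² = 60
ρ = 1 − 6·60/(7·48) = 1 − 360/336 = -0.071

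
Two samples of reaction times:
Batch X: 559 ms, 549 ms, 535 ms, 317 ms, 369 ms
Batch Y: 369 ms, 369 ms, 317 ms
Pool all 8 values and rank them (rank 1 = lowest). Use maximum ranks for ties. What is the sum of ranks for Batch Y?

Sorted (ascending): 317, 317, 369, 369, 369, 535, 549, 559
The 2 values of 317 occupy positions 1–2 → each gets rank 2.
The 3 values of 369 occupy positions 3–5 → each gets rank 5.
Batch Y values → pooled ranks: 369→5, 369→5, 317→2
Rank sum = 5 + 5 + 2 = 12

12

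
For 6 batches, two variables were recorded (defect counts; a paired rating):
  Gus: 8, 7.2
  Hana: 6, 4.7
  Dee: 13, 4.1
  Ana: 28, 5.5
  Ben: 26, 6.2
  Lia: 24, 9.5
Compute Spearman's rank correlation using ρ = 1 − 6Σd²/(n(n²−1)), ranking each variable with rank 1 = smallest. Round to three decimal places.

0.200

Ranks of variable 1: 2, 1, 3, 6, 5, 4
Ranks of variable 2: 5, 2, 1, 3, 4, 6
d = r₁ − r₂: -3, -1, 2, 3, 1, -2
d²: 9, 1, 4, 9, 1, 4; Σd² = 28
ρ = 1 − 6·28/(6·35) = 1 − 168/210 = 0.200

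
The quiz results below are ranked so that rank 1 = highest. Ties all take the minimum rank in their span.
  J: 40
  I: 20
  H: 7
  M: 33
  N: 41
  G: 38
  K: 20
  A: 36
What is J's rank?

Sorted (descending): 41, 40, 38, 36, 33, 20, 20, 7
The 2 values of 20 occupy positions 6–7 → each gets rank 6.
J has value 40 → rank 2.

2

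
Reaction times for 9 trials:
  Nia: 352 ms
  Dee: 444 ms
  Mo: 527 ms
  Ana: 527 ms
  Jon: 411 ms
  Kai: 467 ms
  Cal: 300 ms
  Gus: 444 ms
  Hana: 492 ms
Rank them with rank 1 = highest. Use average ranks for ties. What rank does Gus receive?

Sorted (descending): 527, 527, 492, 467, 444, 444, 411, 352, 300
The 2 values of 527 occupy positions 1–2 → average rank (1+2)/2 = 1.5.
The 2 values of 444 occupy positions 5–6 → average rank (5+6)/2 = 5.5.
Gus has value 444 ms → rank 5.5.

5.5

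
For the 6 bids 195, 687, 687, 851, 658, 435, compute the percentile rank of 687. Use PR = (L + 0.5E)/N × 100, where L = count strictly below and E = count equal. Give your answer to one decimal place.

N = 6.
Strictly below 687: 3. Equal to 687: 2.
PR = (3 + 0.5·2)/6 × 100 = 66.7

66.7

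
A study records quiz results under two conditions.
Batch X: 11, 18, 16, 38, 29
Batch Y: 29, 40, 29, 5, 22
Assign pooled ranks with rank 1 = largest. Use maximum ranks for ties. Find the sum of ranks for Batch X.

31

Sorted (descending): 40, 38, 29, 29, 29, 22, 18, 16, 11, 5
The 3 values of 29 occupy positions 3–5 → each gets rank 5.
Batch X values → pooled ranks: 11→9, 18→7, 16→8, 38→2, 29→5
Rank sum = 9 + 7 + 8 + 2 + 5 = 31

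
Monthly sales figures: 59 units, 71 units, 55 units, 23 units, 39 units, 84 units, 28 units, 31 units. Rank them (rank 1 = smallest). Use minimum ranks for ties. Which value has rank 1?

23

Sorted (ascending): 23, 28, 31, 39, 55, 59, 71, 84
No ties — each value takes its position as its rank.
Rank 1 → value 23.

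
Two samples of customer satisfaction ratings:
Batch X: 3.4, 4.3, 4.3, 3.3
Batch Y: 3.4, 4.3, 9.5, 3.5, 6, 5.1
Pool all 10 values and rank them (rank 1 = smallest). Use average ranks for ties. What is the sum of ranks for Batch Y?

39.5

Sorted (ascending): 3.3, 3.4, 3.4, 3.5, 4.3, 4.3, 4.3, 5.1, 6, 9.5
The 2 values of 3.4 occupy positions 2–3 → average rank (2+3)/2 = 2.5.
The 3 values of 4.3 occupy positions 5–7 → average rank 6.
Batch Y values → pooled ranks: 3.4→2.5, 4.3→6, 9.5→10, 3.5→4, 6→9, 5.1→8
Rank sum = 2.5 + 6 + 10 + 4 + 9 + 8 = 39.5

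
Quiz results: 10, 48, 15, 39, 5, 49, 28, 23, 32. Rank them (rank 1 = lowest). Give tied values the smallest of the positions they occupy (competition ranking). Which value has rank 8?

Sorted (ascending): 5, 10, 15, 23, 28, 32, 39, 48, 49
No ties — each value takes its position as its rank.
Rank 8 → value 48.

48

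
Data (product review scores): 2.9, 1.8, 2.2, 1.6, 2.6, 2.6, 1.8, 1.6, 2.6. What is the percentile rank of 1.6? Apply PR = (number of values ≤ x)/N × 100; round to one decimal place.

22.2

N = 9.
Strictly below 1.6: 0. Equal to 1.6: 2.
PR = 2/9 × 100 = 22.2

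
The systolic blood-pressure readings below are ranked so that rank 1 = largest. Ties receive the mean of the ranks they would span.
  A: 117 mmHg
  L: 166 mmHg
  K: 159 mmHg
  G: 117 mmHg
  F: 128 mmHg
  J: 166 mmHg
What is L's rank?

Sorted (descending): 166, 166, 159, 128, 117, 117
The 2 values of 166 occupy positions 1–2 → average rank (1+2)/2 = 1.5.
The 2 values of 117 occupy positions 5–6 → average rank (5+6)/2 = 5.5.
L has value 166 mmHg → rank 1.5.

1.5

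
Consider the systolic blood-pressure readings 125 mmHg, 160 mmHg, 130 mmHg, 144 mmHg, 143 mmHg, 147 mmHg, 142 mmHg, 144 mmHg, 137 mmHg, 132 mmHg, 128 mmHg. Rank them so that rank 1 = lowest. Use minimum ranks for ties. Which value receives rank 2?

Sorted (ascending): 125, 128, 130, 132, 137, 142, 143, 144, 144, 147, 160
The 2 values of 144 occupy positions 8–9 → each gets rank 8.
Rank 2 → value 128.

128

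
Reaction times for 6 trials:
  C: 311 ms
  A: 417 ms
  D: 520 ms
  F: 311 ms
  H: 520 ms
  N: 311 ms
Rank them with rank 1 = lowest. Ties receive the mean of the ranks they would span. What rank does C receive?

Sorted (ascending): 311, 311, 311, 417, 520, 520
The 3 values of 311 occupy positions 1–3 → average rank 2.
The 2 values of 520 occupy positions 5–6 → average rank (5+6)/2 = 5.5.
C has value 311 ms → rank 2.

2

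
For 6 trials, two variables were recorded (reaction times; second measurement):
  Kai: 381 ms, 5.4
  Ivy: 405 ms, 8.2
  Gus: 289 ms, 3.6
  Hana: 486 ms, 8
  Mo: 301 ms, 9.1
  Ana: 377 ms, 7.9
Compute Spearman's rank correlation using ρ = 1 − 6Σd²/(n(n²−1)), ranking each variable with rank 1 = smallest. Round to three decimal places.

Ranks of variable 1: 4, 5, 1, 6, 2, 3
Ranks of variable 2: 2, 5, 1, 4, 6, 3
d = r₁ − r₂: 2, 0, 0, 2, -4, 0
d²: 4, 0, 0, 4, 16, 0; Σd² = 24
ρ = 1 − 6·24/(6·35) = 1 − 144/210 = 0.314

0.314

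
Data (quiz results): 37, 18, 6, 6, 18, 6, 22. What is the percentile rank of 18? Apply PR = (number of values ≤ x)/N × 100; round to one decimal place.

71.4

N = 7.
Strictly below 18: 3. Equal to 18: 2.
PR = 5/7 × 100 = 71.4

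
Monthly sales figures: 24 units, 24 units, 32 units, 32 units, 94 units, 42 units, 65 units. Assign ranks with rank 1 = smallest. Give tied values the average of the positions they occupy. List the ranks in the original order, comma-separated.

1.5, 1.5, 3.5, 3.5, 7, 5, 6

Sorted (ascending): 24, 24, 32, 32, 42, 65, 94
The 2 values of 24 occupy positions 1–2 → average rank (1+2)/2 = 1.5.
The 2 values of 32 occupy positions 3–4 → average rank (3+4)/2 = 3.5.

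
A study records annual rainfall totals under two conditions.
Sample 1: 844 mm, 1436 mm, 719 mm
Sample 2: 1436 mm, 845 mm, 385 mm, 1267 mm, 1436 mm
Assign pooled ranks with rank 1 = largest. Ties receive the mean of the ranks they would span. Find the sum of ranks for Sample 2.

Sorted (descending): 1436, 1436, 1436, 1267, 845, 844, 719, 385
The 3 values of 1436 occupy positions 1–3 → average rank 2.
Sample 2 values → pooled ranks: 1436→2, 845→5, 385→8, 1267→4, 1436→2
Rank sum = 2 + 5 + 8 + 4 + 2 = 21

21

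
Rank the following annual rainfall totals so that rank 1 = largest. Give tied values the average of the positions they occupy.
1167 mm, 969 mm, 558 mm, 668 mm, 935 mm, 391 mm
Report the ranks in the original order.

1, 2, 5, 4, 3, 6

Sorted (descending): 1167, 969, 935, 668, 558, 391
No ties — each value takes its position as its rank.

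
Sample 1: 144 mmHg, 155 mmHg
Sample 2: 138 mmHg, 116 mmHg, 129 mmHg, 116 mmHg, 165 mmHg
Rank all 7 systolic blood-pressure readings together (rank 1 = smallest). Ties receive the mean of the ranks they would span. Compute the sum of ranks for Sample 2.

Sorted (ascending): 116, 116, 129, 138, 144, 155, 165
The 2 values of 116 occupy positions 1–2 → average rank (1+2)/2 = 1.5.
Sample 2 values → pooled ranks: 138→4, 116→1.5, 129→3, 116→1.5, 165→7
Rank sum = 4 + 1.5 + 3 + 1.5 + 7 = 17

17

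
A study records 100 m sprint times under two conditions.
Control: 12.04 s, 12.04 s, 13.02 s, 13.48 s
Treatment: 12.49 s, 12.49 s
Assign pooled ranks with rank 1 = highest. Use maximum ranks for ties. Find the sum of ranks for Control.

15

Sorted (descending): 13.48, 13.02, 12.49, 12.49, 12.04, 12.04
The 2 values of 12.49 occupy positions 3–4 → each gets rank 4.
The 2 values of 12.04 occupy positions 5–6 → each gets rank 6.
Control values → pooled ranks: 12.04→6, 12.04→6, 13.02→2, 13.48→1
Rank sum = 6 + 6 + 2 + 1 = 15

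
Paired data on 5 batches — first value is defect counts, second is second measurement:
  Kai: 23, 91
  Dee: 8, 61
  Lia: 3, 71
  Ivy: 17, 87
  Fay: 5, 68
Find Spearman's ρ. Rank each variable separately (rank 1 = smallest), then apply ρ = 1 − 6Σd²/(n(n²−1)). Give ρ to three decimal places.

Ranks of variable 1: 5, 3, 1, 4, 2
Ranks of variable 2: 5, 1, 3, 4, 2
d = r₁ − r₂: 0, 2, -2, 0, 0
d²: 0, 4, 4, 0, 0; Σd² = 8
ρ = 1 − 6·8/(5·24) = 1 − 48/120 = 0.600

0.600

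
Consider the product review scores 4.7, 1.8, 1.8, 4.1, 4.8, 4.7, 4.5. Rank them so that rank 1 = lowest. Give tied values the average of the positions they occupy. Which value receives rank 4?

4.5

Sorted (ascending): 1.8, 1.8, 4.1, 4.5, 4.7, 4.7, 4.8
The 2 values of 1.8 occupy positions 1–2 → average rank (1+2)/2 = 1.5.
The 2 values of 4.7 occupy positions 5–6 → average rank (5+6)/2 = 5.5.
Rank 4 → value 4.5.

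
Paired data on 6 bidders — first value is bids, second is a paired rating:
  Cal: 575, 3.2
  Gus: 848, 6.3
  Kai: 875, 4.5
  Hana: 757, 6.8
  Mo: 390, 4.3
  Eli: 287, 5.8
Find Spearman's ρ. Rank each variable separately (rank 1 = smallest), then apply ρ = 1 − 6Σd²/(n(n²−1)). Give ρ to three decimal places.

0.257

Ranks of variable 1: 3, 5, 6, 4, 2, 1
Ranks of variable 2: 1, 5, 3, 6, 2, 4
d = r₁ − r₂: 2, 0, 3, -2, 0, -3
d²: 4, 0, 9, 4, 0, 9; Σd² = 26
ρ = 1 − 6·26/(6·35) = 1 − 156/210 = 0.257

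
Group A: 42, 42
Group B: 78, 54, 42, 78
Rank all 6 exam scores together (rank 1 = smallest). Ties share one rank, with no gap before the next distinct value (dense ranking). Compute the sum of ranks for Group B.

Sorted (ascending): 42, 42, 42, 54, 78, 78
The 3 values of 42 share dense rank 1.
The 2 values of 78 share dense rank 3.
Remaining distinct values take the next consecutive integers.
Group B values → pooled ranks: 78→3, 54→2, 42→1, 78→3
Rank sum = 3 + 2 + 1 + 3 = 9

9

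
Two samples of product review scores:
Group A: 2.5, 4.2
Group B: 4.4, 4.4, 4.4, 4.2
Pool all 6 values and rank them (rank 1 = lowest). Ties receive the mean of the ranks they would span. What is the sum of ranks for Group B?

17.5

Sorted (ascending): 2.5, 4.2, 4.2, 4.4, 4.4, 4.4
The 2 values of 4.2 occupy positions 2–3 → average rank (2+3)/2 = 2.5.
The 3 values of 4.4 occupy positions 4–6 → average rank 5.
Group B values → pooled ranks: 4.4→5, 4.4→5, 4.4→5, 4.2→2.5
Rank sum = 5 + 5 + 5 + 2.5 = 17.5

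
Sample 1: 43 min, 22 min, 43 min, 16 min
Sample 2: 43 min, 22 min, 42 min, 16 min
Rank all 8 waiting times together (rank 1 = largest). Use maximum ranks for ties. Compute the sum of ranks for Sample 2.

21

Sorted (descending): 43, 43, 43, 42, 22, 22, 16, 16
The 3 values of 43 occupy positions 1–3 → each gets rank 3.
The 2 values of 22 occupy positions 5–6 → each gets rank 6.
The 2 values of 16 occupy positions 7–8 → each gets rank 8.
Sample 2 values → pooled ranks: 43→3, 22→6, 42→4, 16→8
Rank sum = 3 + 6 + 4 + 8 = 21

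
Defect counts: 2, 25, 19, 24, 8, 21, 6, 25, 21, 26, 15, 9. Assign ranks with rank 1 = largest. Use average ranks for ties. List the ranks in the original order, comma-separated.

Sorted (descending): 26, 25, 25, 24, 21, 21, 19, 15, 9, 8, 6, 2
The 2 values of 25 occupy positions 2–3 → average rank (2+3)/2 = 2.5.
The 2 values of 21 occupy positions 5–6 → average rank (5+6)/2 = 5.5.

12, 2.5, 7, 4, 10, 5.5, 11, 2.5, 5.5, 1, 8, 9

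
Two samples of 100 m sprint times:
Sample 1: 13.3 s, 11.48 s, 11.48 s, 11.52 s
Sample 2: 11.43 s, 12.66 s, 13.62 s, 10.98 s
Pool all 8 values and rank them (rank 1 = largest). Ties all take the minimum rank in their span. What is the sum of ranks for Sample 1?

16

Sorted (descending): 13.62, 13.3, 12.66, 11.52, 11.48, 11.48, 11.43, 10.98
The 2 values of 11.48 occupy positions 5–6 → each gets rank 5.
Sample 1 values → pooled ranks: 13.3→2, 11.48→5, 11.48→5, 11.52→4
Rank sum = 2 + 5 + 5 + 4 = 16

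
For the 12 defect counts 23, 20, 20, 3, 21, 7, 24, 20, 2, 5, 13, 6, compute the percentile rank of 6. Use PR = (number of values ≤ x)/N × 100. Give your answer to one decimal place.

N = 12.
Strictly below 6: 3. Equal to 6: 1.
PR = 4/12 × 100 = 33.3

33.3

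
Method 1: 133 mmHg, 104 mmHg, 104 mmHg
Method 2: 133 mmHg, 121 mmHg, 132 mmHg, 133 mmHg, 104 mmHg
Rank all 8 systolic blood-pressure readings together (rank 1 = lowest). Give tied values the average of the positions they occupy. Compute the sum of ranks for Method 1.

Sorted (ascending): 104, 104, 104, 121, 132, 133, 133, 133
The 3 values of 104 occupy positions 1–3 → average rank 2.
The 3 values of 133 occupy positions 6–8 → average rank 7.
Method 1 values → pooled ranks: 133→7, 104→2, 104→2
Rank sum = 7 + 2 + 2 = 11

11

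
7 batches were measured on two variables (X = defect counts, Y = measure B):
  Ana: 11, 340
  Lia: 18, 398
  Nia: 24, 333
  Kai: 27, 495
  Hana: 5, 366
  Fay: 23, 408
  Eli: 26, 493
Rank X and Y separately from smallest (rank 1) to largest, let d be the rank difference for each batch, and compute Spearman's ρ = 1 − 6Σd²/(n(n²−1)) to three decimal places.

0.607

Ranks of variable 1: 2, 3, 5, 7, 1, 4, 6
Ranks of variable 2: 2, 4, 1, 7, 3, 5, 6
d = r₁ − r₂: 0, -1, 4, 0, -2, -1, 0
d²: 0, 1, 16, 0, 4, 1, 0; Σd² = 22
ρ = 1 − 6·22/(7·48) = 1 − 132/336 = 0.607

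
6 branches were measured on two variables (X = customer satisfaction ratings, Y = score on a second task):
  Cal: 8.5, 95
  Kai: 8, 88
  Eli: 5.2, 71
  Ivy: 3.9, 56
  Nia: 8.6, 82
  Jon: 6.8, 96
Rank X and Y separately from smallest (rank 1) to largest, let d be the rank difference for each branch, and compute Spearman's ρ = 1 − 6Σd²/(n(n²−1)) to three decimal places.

Ranks of variable 1: 5, 4, 2, 1, 6, 3
Ranks of variable 2: 5, 4, 2, 1, 3, 6
d = r₁ − r₂: 0, 0, 0, 0, 3, -3
d²: 0, 0, 0, 0, 9, 9; Σd² = 18
ρ = 1 − 6·18/(6·35) = 1 − 108/210 = 0.486

0.486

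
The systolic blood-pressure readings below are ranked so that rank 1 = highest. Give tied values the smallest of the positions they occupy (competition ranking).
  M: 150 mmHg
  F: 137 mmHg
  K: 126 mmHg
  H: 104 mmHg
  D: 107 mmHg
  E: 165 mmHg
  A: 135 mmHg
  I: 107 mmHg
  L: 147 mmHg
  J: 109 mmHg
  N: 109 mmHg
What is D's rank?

9

Sorted (descending): 165, 150, 147, 137, 135, 126, 109, 109, 107, 107, 104
The 2 values of 109 occupy positions 7–8 → each gets rank 7.
The 2 values of 107 occupy positions 9–10 → each gets rank 9.
D has value 107 mmHg → rank 9.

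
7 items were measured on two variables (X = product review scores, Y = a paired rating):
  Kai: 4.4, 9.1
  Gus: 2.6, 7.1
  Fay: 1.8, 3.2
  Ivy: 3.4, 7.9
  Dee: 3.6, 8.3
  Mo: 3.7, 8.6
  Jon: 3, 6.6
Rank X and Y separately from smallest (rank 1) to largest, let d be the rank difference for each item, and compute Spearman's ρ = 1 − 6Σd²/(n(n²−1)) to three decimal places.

Ranks of variable 1: 7, 2, 1, 4, 5, 6, 3
Ranks of variable 2: 7, 3, 1, 4, 5, 6, 2
d = r₁ − r₂: 0, -1, 0, 0, 0, 0, 1
d²: 0, 1, 0, 0, 0, 0, 1; Σd² = 2
ρ = 1 − 6·2/(7·48) = 1 − 12/336 = 0.964

0.964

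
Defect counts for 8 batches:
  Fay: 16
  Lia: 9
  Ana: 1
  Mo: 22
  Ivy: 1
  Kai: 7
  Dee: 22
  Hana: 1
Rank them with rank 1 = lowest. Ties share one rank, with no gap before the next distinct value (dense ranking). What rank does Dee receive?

Sorted (ascending): 1, 1, 1, 7, 9, 16, 22, 22
The 3 values of 1 share dense rank 1.
The 2 values of 22 share dense rank 5.
Remaining distinct values take the next consecutive integers.
Dee has value 22 → rank 5.

5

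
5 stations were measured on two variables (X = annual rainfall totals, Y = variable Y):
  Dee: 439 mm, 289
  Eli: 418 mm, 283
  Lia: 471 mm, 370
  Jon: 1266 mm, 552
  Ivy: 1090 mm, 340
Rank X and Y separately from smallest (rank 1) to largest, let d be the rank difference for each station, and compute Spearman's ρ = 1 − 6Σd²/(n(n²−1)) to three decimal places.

0.900

Ranks of variable 1: 2, 1, 3, 5, 4
Ranks of variable 2: 2, 1, 4, 5, 3
d = r₁ − r₂: 0, 0, -1, 0, 1
d²: 0, 0, 1, 0, 1; Σd² = 2
ρ = 1 − 6·2/(5·24) = 1 − 12/120 = 0.900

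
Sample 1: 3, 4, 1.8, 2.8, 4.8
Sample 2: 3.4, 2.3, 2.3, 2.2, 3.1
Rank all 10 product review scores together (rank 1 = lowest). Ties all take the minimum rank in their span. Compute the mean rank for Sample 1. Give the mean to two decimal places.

6.20

Sorted (ascending): 1.8, 2.2, 2.3, 2.3, 2.8, 3, 3.1, 3.4, 4, 4.8
The 2 values of 2.3 occupy positions 3–4 → each gets rank 3.
Sample 1 values → pooled ranks: 3→6, 4→9, 1.8→1, 2.8→5, 4.8→10
Mean rank = (6 + 9 + 1 + 5 + 10) / 5 = 6.20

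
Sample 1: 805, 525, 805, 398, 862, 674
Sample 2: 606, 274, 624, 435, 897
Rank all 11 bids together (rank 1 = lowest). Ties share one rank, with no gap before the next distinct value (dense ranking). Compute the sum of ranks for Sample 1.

Sorted (ascending): 274, 398, 435, 525, 606, 624, 674, 805, 805, 862, 897
The 2 values of 805 share dense rank 8.
Remaining distinct values take the next consecutive integers.
Sample 1 values → pooled ranks: 805→8, 525→4, 805→8, 398→2, 862→9, 674→7
Rank sum = 8 + 4 + 8 + 2 + 9 + 7 = 38

38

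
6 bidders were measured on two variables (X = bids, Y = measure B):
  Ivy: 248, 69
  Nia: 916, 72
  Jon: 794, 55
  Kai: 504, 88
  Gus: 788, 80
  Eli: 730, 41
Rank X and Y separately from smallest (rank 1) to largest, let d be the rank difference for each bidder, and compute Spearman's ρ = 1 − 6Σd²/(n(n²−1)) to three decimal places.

Ranks of variable 1: 1, 6, 5, 2, 4, 3
Ranks of variable 2: 3, 4, 2, 6, 5, 1
d = r₁ − r₂: -2, 2, 3, -4, -1, 2
d²: 4, 4, 9, 16, 1, 4; Σd² = 38
ρ = 1 − 6·38/(6·35) = 1 − 228/210 = -0.086

-0.086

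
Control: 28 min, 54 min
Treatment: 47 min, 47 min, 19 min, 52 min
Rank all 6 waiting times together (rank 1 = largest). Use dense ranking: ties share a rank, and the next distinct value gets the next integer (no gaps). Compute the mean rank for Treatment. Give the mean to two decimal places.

Sorted (descending): 54, 52, 47, 47, 28, 19
The 2 values of 47 share dense rank 3.
Remaining distinct values take the next consecutive integers.
Treatment values → pooled ranks: 47→3, 47→3, 19→5, 52→2
Mean rank = (3 + 3 + 5 + 2) / 4 = 3.25

3.25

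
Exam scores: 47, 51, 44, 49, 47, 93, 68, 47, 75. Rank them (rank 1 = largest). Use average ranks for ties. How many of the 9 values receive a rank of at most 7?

8

Sorted (descending): 93, 75, 68, 51, 49, 47, 47, 47, 44
The 3 values of 47 occupy positions 6–8 → average rank 7.
Ranks ≤ 7: {1, 2, 3, 4, 5, 7, 7, 7} → 8 values.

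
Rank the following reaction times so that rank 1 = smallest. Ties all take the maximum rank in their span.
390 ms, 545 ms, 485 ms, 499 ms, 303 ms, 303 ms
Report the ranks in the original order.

Sorted (ascending): 303, 303, 390, 485, 499, 545
The 2 values of 303 occupy positions 1–2 → each gets rank 2.

3, 6, 4, 5, 2, 2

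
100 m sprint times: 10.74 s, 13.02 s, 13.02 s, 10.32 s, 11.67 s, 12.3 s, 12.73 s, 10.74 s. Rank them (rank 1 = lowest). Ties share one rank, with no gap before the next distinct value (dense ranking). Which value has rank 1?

10.32

Sorted (ascending): 10.32, 10.74, 10.74, 11.67, 12.3, 12.73, 13.02, 13.02
The 2 values of 10.74 share dense rank 2.
The 2 values of 13.02 share dense rank 6.
Remaining distinct values take the next consecutive integers.
Rank 1 → value 10.32.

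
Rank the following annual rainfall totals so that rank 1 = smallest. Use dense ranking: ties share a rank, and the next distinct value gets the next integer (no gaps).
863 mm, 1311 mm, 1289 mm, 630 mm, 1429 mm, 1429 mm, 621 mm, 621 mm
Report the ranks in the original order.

3, 5, 4, 2, 6, 6, 1, 1

Sorted (ascending): 621, 621, 630, 863, 1289, 1311, 1429, 1429
The 2 values of 621 share dense rank 1.
The 2 values of 1429 share dense rank 6.
Remaining distinct values take the next consecutive integers.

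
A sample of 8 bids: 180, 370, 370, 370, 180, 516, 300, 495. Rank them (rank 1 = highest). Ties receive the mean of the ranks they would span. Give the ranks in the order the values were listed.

Sorted (descending): 516, 495, 370, 370, 370, 300, 180, 180
The 3 values of 370 occupy positions 3–5 → average rank 4.
The 2 values of 180 occupy positions 7–8 → average rank (7+8)/2 = 7.5.

7.5, 4, 4, 4, 7.5, 1, 6, 2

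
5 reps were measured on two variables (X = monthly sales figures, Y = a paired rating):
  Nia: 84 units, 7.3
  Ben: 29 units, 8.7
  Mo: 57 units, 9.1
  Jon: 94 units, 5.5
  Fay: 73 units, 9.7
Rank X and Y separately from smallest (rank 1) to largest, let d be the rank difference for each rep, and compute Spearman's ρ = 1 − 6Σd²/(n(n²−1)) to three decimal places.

Ranks of variable 1: 4, 1, 2, 5, 3
Ranks of variable 2: 2, 3, 4, 1, 5
d = r₁ − r₂: 2, -2, -2, 4, -2
d²: 4, 4, 4, 16, 4; Σd² = 32
ρ = 1 − 6·32/(5·24) = 1 − 192/120 = -0.600

-0.600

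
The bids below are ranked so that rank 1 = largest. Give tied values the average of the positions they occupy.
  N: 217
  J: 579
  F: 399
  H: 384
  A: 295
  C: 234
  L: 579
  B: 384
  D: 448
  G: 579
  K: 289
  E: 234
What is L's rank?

Sorted (descending): 579, 579, 579, 448, 399, 384, 384, 295, 289, 234, 234, 217
The 3 values of 579 occupy positions 1–3 → average rank 2.
The 2 values of 384 occupy positions 6–7 → average rank (6+7)/2 = 6.5.
The 2 values of 234 occupy positions 10–11 → average rank (10+11)/2 = 10.5.
L has value 579 → rank 2.

2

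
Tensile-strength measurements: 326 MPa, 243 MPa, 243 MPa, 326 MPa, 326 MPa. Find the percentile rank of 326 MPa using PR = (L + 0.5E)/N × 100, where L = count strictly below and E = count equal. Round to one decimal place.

70.0

N = 5.
Strictly below 326: 2. Equal to 326: 3.
PR = (2 + 0.5·3)/5 × 100 = 70.0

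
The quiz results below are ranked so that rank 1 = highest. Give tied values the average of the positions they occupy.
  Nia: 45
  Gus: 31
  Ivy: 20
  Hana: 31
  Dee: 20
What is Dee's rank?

Sorted (descending): 45, 31, 31, 20, 20
The 2 values of 31 occupy positions 2–3 → average rank (2+3)/2 = 2.5.
The 2 values of 20 occupy positions 4–5 → average rank (4+5)/2 = 4.5.
Dee has value 20 → rank 4.5.

4.5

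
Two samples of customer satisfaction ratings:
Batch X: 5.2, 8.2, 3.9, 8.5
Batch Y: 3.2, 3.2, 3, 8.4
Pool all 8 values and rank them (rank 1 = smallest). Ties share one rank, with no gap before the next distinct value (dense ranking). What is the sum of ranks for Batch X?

19

Sorted (ascending): 3, 3.2, 3.2, 3.9, 5.2, 8.2, 8.4, 8.5
The 2 values of 3.2 share dense rank 2.
Remaining distinct values take the next consecutive integers.
Batch X values → pooled ranks: 5.2→4, 8.2→5, 3.9→3, 8.5→7
Rank sum = 4 + 5 + 3 + 7 = 19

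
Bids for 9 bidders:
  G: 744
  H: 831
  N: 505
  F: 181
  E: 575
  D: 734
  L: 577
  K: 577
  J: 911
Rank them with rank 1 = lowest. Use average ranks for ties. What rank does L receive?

4.5

Sorted (ascending): 181, 505, 575, 577, 577, 734, 744, 831, 911
The 2 values of 577 occupy positions 4–5 → average rank (4+5)/2 = 4.5.
L has value 577 → rank 4.5.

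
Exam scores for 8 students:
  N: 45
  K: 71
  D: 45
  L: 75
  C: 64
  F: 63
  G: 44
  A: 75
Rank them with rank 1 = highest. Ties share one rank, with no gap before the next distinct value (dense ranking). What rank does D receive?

Sorted (descending): 75, 75, 71, 64, 63, 45, 45, 44
The 2 values of 75 share dense rank 1.
The 2 values of 45 share dense rank 5.
Remaining distinct values take the next consecutive integers.
D has value 45 → rank 5.

5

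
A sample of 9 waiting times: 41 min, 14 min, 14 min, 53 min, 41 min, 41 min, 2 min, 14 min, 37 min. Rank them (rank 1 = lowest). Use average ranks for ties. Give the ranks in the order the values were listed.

7, 3, 3, 9, 7, 7, 1, 3, 5

Sorted (ascending): 2, 14, 14, 14, 37, 41, 41, 41, 53
The 3 values of 14 occupy positions 2–4 → average rank 3.
The 3 values of 41 occupy positions 6–8 → average rank 7.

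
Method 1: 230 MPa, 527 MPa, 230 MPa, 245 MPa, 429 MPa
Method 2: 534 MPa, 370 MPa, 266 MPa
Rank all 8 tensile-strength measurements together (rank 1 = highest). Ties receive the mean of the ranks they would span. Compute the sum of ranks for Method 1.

Sorted (descending): 534, 527, 429, 370, 266, 245, 230, 230
The 2 values of 230 occupy positions 7–8 → average rank (7+8)/2 = 7.5.
Method 1 values → pooled ranks: 230→7.5, 527→2, 230→7.5, 245→6, 429→3
Rank sum = 7.5 + 2 + 7.5 + 6 + 3 = 26

26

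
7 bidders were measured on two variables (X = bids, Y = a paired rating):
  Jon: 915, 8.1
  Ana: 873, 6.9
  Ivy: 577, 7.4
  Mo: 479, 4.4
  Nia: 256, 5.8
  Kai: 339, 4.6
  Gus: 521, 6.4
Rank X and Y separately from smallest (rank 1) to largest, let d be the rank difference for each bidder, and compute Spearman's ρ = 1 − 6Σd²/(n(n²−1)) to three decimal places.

Ranks of variable 1: 7, 6, 5, 3, 1, 2, 4
Ranks of variable 2: 7, 5, 6, 1, 3, 2, 4
d = r₁ − r₂: 0, 1, -1, 2, -2, 0, 0
d²: 0, 1, 1, 4, 4, 0, 0; Σd² = 10
ρ = 1 − 6·10/(7·48) = 1 − 60/336 = 0.821

0.821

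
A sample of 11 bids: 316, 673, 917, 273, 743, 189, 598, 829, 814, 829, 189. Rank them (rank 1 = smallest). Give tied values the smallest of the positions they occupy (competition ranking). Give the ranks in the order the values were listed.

Sorted (ascending): 189, 189, 273, 316, 598, 673, 743, 814, 829, 829, 917
The 2 values of 189 occupy positions 1–2 → each gets rank 1.
The 2 values of 829 occupy positions 9–10 → each gets rank 9.

4, 6, 11, 3, 7, 1, 5, 9, 8, 9, 1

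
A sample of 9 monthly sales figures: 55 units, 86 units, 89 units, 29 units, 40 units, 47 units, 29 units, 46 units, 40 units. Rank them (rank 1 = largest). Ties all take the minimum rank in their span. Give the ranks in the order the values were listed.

3, 2, 1, 8, 6, 4, 8, 5, 6

Sorted (descending): 89, 86, 55, 47, 46, 40, 40, 29, 29
The 2 values of 40 occupy positions 6–7 → each gets rank 6.
The 2 values of 29 occupy positions 8–9 → each gets rank 8.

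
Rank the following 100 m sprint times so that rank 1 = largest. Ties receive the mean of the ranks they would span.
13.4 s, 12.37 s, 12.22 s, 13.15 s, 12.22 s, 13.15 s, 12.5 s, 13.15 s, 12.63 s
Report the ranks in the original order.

Sorted (descending): 13.4, 13.15, 13.15, 13.15, 12.63, 12.5, 12.37, 12.22, 12.22
The 3 values of 13.15 occupy positions 2–4 → average rank 3.
The 2 values of 12.22 occupy positions 8–9 → average rank (8+9)/2 = 8.5.

1, 7, 8.5, 3, 8.5, 3, 6, 3, 5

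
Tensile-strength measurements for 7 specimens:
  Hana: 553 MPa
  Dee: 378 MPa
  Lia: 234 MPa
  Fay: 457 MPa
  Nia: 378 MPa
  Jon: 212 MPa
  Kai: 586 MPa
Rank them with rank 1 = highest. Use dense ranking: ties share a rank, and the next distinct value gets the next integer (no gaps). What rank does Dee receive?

Sorted (descending): 586, 553, 457, 378, 378, 234, 212
The 2 values of 378 share dense rank 4.
Remaining distinct values take the next consecutive integers.
Dee has value 378 MPa → rank 4.

4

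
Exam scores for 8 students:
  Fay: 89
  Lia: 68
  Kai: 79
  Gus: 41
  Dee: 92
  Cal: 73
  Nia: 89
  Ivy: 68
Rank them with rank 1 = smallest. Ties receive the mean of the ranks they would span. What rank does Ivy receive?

2.5

Sorted (ascending): 41, 68, 68, 73, 79, 89, 89, 92
The 2 values of 68 occupy positions 2–3 → average rank (2+3)/2 = 2.5.
The 2 values of 89 occupy positions 6–7 → average rank (6+7)/2 = 6.5.
Ivy has value 68 → rank 2.5.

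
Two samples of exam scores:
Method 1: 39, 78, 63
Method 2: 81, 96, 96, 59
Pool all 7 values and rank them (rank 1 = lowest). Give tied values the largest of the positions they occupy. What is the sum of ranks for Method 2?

21

Sorted (ascending): 39, 59, 63, 78, 81, 96, 96
The 2 values of 96 occupy positions 6–7 → each gets rank 7.
Method 2 values → pooled ranks: 81→5, 96→7, 96→7, 59→2
Rank sum = 5 + 7 + 7 + 2 = 21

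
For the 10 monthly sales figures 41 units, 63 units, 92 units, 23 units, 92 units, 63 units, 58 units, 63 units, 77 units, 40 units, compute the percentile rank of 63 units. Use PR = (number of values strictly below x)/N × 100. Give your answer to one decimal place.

40.0

N = 10.
Strictly below 63: 4. Equal to 63: 3.
PR = 4/10 × 100 = 40.0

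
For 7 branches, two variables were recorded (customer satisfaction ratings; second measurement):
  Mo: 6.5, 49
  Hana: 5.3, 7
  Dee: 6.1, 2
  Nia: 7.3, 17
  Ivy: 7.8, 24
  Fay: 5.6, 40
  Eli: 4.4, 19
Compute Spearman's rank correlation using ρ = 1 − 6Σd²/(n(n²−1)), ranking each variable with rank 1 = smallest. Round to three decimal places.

Ranks of variable 1: 5, 2, 4, 6, 7, 3, 1
Ranks of variable 2: 7, 2, 1, 3, 5, 6, 4
d = r₁ − r₂: -2, 0, 3, 3, 2, -3, -3
d²: 4, 0, 9, 9, 4, 9, 9; Σd² = 44
ρ = 1 − 6·44/(7·48) = 1 − 264/336 = 0.214

0.214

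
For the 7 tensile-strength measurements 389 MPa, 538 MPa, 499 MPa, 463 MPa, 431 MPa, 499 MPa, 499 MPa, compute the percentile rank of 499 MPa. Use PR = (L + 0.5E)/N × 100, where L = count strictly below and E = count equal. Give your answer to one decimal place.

N = 7.
Strictly below 499: 3. Equal to 499: 3.
PR = (3 + 0.5·3)/7 × 100 = 64.3

64.3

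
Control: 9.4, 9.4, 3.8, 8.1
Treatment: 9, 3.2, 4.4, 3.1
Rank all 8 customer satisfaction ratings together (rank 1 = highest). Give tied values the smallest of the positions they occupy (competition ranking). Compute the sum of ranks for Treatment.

23

Sorted (descending): 9.4, 9.4, 9, 8.1, 4.4, 3.8, 3.2, 3.1
The 2 values of 9.4 occupy positions 1–2 → each gets rank 1.
Treatment values → pooled ranks: 9→3, 3.2→7, 4.4→5, 3.1→8
Rank sum = 3 + 7 + 5 + 8 = 23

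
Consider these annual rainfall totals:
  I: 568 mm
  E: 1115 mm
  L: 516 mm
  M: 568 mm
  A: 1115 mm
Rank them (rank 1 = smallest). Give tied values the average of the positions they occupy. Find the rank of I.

Sorted (ascending): 516, 568, 568, 1115, 1115
The 2 values of 568 occupy positions 2–3 → average rank (2+3)/2 = 2.5.
The 2 values of 1115 occupy positions 4–5 → average rank (4+5)/2 = 4.5.
I has value 568 mm → rank 2.5.

2.5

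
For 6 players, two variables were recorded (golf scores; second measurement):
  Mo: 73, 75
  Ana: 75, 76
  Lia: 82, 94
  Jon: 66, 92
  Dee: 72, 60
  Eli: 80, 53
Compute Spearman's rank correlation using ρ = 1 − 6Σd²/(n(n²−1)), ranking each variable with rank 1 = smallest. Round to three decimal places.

0.086

Ranks of variable 1: 3, 4, 6, 1, 2, 5
Ranks of variable 2: 3, 4, 6, 5, 2, 1
d = r₁ − r₂: 0, 0, 0, -4, 0, 4
d²: 0, 0, 0, 16, 0, 16; Σd² = 32
ρ = 1 − 6·32/(6·35) = 1 − 192/210 = 0.086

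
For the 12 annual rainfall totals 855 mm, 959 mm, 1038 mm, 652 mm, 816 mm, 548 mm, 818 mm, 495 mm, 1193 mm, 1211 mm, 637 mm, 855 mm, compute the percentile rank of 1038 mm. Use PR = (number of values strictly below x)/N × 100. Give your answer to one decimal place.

N = 12.
Strictly below 1038: 9. Equal to 1038: 1.
PR = 9/12 × 100 = 75.0

75.0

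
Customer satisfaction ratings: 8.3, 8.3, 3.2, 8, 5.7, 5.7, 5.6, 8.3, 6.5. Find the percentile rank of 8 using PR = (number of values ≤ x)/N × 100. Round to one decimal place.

66.7

N = 9.
Strictly below 8: 5. Equal to 8: 1.
PR = 6/9 × 100 = 66.7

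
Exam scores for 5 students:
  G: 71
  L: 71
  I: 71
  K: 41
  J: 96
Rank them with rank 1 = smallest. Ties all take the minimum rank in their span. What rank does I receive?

2

Sorted (ascending): 41, 71, 71, 71, 96
The 3 values of 71 occupy positions 2–4 → each gets rank 2.
I has value 71 → rank 2.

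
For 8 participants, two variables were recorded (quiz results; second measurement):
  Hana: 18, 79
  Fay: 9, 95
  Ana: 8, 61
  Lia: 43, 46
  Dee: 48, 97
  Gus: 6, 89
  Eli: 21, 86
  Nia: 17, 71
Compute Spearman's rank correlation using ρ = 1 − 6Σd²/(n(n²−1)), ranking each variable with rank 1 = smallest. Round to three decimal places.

0.048

Ranks of variable 1: 5, 3, 2, 7, 8, 1, 6, 4
Ranks of variable 2: 4, 7, 2, 1, 8, 6, 5, 3
d = r₁ − r₂: 1, -4, 0, 6, 0, -5, 1, 1
d²: 1, 16, 0, 36, 0, 25, 1, 1; Σd² = 80
ρ = 1 − 6·80/(8·63) = 1 − 480/504 = 0.048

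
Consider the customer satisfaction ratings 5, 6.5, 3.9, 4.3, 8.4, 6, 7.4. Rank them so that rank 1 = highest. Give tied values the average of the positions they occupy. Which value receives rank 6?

4.3

Sorted (descending): 8.4, 7.4, 6.5, 6, 5, 4.3, 3.9
No ties — each value takes its position as its rank.
Rank 6 → value 4.3.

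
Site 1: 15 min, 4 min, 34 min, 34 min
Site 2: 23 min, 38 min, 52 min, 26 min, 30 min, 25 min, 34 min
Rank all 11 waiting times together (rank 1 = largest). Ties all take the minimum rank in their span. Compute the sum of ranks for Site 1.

27

Sorted (descending): 52, 38, 34, 34, 34, 30, 26, 25, 23, 15, 4
The 3 values of 34 occupy positions 3–5 → each gets rank 3.
Site 1 values → pooled ranks: 15→10, 4→11, 34→3, 34→3
Rank sum = 10 + 11 + 3 + 3 = 27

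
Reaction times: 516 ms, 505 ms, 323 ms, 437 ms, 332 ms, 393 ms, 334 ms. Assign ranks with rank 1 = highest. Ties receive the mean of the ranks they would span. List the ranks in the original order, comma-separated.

Sorted (descending): 516, 505, 437, 393, 334, 332, 323
No ties — each value takes its position as its rank.

1, 2, 7, 3, 6, 4, 5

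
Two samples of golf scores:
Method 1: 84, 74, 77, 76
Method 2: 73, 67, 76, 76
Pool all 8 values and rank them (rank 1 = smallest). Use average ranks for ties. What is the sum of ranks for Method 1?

23

Sorted (ascending): 67, 73, 74, 76, 76, 76, 77, 84
The 3 values of 76 occupy positions 4–6 → average rank 5.
Method 1 values → pooled ranks: 84→8, 74→3, 77→7, 76→5
Rank sum = 8 + 3 + 7 + 5 = 23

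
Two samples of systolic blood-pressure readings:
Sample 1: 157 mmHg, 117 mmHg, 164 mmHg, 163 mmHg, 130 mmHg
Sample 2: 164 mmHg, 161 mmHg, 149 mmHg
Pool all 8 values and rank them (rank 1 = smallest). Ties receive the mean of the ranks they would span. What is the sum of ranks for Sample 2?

15.5

Sorted (ascending): 117, 130, 149, 157, 161, 163, 164, 164
The 2 values of 164 occupy positions 7–8 → average rank (7+8)/2 = 7.5.
Sample 2 values → pooled ranks: 164→7.5, 161→5, 149→3
Rank sum = 7.5 + 5 + 3 = 15.5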